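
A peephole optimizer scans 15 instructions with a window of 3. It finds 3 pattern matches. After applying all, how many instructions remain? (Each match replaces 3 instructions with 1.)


Each match removes 2 instructions.
Total removed = 3 * 2 = 6
Remaining = 15 - 6 = 9

9


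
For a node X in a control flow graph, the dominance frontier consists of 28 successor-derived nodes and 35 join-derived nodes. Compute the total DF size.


DF(X) = direct successor contributions + join point contributions
= 28 + 35 = 63

63


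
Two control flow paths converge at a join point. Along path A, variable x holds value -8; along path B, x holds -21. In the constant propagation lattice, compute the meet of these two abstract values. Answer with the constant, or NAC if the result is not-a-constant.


Meet operation: if both paths give the same constant, result is that constant; if they differ, result is NAC (not-a-constant).
Path A: -8, Path B: -21 -> differ
Result: not-a-constant -> NAC

NAC


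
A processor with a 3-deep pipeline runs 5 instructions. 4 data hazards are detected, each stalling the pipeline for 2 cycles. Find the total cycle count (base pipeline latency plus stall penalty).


Base cycles = 3 + 5 - 1 = 7
Total stalls = 4 * 2 = 8
Total = 7 + 8 = 15

15


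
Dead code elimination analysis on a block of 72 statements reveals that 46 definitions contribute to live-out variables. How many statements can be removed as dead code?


Dead code = total statements - live definitions
= 72 - 46 = 26

26


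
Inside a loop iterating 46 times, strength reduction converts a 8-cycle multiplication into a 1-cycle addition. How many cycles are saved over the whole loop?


Per-iteration saving = 8 - 1 = 7
Total saved = 46 * 7 = 322

322


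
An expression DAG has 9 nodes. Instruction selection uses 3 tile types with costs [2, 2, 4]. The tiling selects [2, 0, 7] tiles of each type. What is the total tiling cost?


Total cost = sum(count_i * cost_i)
= 2*2 + 0*2 + 7*4
= 32

32


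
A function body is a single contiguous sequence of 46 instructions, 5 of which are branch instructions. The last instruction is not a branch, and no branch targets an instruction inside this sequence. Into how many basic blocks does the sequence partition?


With no in-sequence branch targets, the leaders are the first instruction plus the instruction after each branch.
Number of basic blocks = branches + 1
= 5 + 1 = 6

6


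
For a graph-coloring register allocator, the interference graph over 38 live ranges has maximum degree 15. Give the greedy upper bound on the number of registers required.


Greedy coloring never needs more than (max_degree + 1) colors: when coloring a vertex, at most max_degree neighbors are already colored.
Upper bound = 15 + 1 = 16

16


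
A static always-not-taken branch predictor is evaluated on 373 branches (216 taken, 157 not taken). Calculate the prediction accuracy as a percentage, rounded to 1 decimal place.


Predictor: always-not-taken
Correct predictions = 157
Accuracy = 157 / 373 * 100 = 42.1%

42.1


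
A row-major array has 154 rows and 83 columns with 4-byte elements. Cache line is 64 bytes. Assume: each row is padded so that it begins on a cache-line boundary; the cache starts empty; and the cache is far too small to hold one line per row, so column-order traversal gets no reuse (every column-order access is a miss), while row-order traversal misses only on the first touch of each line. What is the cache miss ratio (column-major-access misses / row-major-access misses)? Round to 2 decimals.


Each row occupies 83 * 4 = 332 bytes and starts on a line boundary, so it spans ceil(332 / 64) = 6 cache lines.
Row-major traversal misses (one per line touched): 154 * ceil(83 * 4 / 64) = 924
Column-major traversal misses (no reuse, every access misses): 154 * 83 = 12782
Ratio = 12782 / 924 = 13.83

13.83


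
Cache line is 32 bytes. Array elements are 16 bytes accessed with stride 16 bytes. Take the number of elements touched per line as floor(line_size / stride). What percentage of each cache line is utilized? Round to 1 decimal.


Elements per cache line = floor(32 / 16) = 2
Bytes used = 2 * 16 = 32
Utilization = 32 / 32 * 100 = 100.0%

100.0


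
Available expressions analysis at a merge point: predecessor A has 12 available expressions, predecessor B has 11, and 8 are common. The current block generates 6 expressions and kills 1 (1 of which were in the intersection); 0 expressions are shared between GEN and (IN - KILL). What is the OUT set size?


IN = intersection of predecessors = 8
IN - KILL = 8 - 1 = 7
|OUT| = |GEN| + |IN - KILL| - |GEN ∩ (IN - KILL)| = 6 + 7 - 0 = 13

13


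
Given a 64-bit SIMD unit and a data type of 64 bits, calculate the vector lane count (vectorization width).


Width = SIMD bits / data type bits
= 64 / 64 = 1

1


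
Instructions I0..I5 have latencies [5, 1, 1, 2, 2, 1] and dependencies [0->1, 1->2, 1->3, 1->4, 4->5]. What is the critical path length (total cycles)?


Compute longest path through dependency graph: dist(Ik) = max over predecessors of dist + latency(Ik).
dist(I0) = latency 5 = 5
dist(I1) = dist(I0) + 1 = 5 + 1 = 6
dist(I2) = dist(I1) + 1 = 6 + 1 = 7
dist(I3) = dist(I1) + 2 = 6 + 2 = 8
dist(I4) = dist(I1) + 2 = 6 + 2 = 8
dist(I5) = dist(I4) + 1 = 8 + 1 = 9
Critical path = max dist = 9

9


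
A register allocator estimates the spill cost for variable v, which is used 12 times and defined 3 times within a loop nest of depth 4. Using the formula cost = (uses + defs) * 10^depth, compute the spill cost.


uses + defs = 12 + 3 = 15
10^4 = 10000
Spill cost = 15 * 10000 = 150000

150000


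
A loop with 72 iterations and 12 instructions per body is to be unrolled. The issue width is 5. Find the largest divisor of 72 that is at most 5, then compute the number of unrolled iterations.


Largest divisor of 72 <= 5 is 4
New iterations = 72 / 4 = 18

18


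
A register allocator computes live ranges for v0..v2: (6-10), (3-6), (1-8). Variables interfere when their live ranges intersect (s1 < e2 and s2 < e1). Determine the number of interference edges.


Check all pairs for overlapping intervals.
Two intervals (s1,e1) and (s2,e2) overlap if s1 < e2 and s2 < e1.
v0 (6-10) vs v1..v2: overlaps v2 -> 1
v1 (3-6) vs v2: overlaps v2 -> 1
Total overlapping pairs = 1 + 1 = 2

2


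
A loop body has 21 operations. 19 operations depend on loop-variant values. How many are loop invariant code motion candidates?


Invariant candidates = total - loop-dependent
= 21 - 19 = 2

2


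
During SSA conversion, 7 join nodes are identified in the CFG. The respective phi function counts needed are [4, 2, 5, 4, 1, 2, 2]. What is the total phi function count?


Total phi functions = sum of phi functions at each join node
= 4 + 2 + 5 + 4 + 1 + 2 + 2 = 20

20


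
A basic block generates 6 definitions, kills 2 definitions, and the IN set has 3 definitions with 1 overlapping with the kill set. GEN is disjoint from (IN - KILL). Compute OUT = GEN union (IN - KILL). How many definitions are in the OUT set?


IN - KILL: 3 - 1 = 2 surviving definitions
OUT = GEN + surviving = 6 + 2 = 8

8


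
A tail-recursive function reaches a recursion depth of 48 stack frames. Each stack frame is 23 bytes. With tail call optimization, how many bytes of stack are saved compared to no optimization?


Without TCO: 48 * 23 = 1104 bytes
With TCO: reuse 1 frame = 23 bytes
Savings = 1104 - 23 = 1081

1081


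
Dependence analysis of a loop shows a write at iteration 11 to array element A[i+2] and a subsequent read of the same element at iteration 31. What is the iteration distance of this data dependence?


Distance = read iteration - write iteration
= 31 - 11 = 20

20


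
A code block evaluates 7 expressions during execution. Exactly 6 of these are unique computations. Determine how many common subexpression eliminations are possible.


CSE count = total expressions - unique expressions
= 7 - 6 = 1

1


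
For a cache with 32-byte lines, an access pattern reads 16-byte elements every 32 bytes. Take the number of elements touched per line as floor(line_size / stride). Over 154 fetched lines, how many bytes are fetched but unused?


Elements per line = floor(32 / 32) = 1
Bytes used per line = 1 * 16 = 16
Wasted per line = 32 - 16 = 16
Total wasted = 16 * 154 = 2464

2464


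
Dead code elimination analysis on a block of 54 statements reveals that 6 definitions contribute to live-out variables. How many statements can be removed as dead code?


Dead code = total statements - live definitions
= 54 - 6 = 48

48


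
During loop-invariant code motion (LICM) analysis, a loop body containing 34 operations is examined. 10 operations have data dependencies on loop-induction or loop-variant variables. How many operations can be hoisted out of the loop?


Invariant candidates = total - loop-dependent
= 34 - 10 = 24

24


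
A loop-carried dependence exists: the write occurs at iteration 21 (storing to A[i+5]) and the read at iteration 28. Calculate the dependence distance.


Distance = read iteration - write iteration
= 28 - 21 = 7

7


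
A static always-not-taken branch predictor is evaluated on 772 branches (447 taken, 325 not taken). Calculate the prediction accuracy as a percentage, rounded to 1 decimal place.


Predictor: always-not-taken
Correct predictions = 325
Accuracy = 325 / 772 * 100 = 42.1%

42.1


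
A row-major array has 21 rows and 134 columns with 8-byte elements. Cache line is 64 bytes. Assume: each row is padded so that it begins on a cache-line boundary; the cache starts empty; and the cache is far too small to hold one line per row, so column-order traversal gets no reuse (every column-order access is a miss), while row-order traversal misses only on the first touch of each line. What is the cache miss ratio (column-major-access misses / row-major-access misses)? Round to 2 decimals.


Each row occupies 134 * 8 = 1072 bytes and starts on a line boundary, so it spans ceil(1072 / 64) = 17 cache lines.
Row-major traversal misses (one per line touched): 21 * ceil(134 * 8 / 64) = 357
Column-major traversal misses (no reuse, every access misses): 21 * 134 = 2814
Ratio = 2814 / 357 = 7.88

7.88


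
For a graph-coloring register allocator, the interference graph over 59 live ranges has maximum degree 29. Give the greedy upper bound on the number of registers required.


Greedy coloring never needs more than (max_degree + 1) colors: when coloring a vertex, at most max_degree neighbors are already colored.
Upper bound = 29 + 1 = 30

30


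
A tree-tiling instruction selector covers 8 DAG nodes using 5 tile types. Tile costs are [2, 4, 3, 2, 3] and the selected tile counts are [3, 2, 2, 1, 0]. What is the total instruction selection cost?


Total cost = sum(count_i * cost_i)
= 3*2 + 2*4 + 2*3 + 1*2 + 0*3
= 22

22


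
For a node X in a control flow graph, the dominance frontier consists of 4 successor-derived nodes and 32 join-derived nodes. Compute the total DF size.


DF(X) = direct successor contributions + join point contributions
= 4 + 32 = 36

36


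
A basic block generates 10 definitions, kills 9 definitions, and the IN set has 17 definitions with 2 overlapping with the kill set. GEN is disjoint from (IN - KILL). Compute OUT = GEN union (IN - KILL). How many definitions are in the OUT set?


IN - KILL: 17 - 2 = 15 surviving definitions
OUT = GEN + surviving = 10 + 15 = 25

25


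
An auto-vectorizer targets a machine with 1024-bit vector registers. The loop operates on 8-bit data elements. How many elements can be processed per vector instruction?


Width = SIMD bits / data type bits
= 1024 / 8 = 128

128


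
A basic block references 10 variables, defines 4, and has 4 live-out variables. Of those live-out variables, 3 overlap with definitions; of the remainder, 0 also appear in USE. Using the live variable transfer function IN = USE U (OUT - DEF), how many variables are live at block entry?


OUT - DEF: 4 - 3 = 1
|IN| = |USE| + |OUT - DEF| - |USE ∩ (OUT - DEF)| = 10 + 1 - 0 = 11

11


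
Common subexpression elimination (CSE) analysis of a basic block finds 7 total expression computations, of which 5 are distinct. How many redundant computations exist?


CSE count = total expressions - unique expressions
= 7 - 5 = 2

2


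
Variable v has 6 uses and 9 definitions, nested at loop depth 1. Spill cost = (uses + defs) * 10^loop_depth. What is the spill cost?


uses + defs = 6 + 9 = 15
10^1 = 10
Spill cost = 15 * 10 = 150

150


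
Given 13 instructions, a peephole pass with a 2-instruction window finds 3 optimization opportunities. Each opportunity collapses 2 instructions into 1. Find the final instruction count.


Each match removes 1 instructions.
Total removed = 3 * 1 = 3
Remaining = 13 - 3 = 10

10


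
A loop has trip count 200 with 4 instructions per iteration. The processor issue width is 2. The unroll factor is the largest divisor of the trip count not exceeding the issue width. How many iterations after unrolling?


Largest divisor of 200 <= 2 is 2
New iterations = 200 / 2 = 100

100


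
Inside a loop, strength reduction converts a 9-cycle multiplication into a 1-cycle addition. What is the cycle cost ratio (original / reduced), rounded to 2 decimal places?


Ratio = mult_cost / add_cost = 9 / 1 = 9.0

9.0


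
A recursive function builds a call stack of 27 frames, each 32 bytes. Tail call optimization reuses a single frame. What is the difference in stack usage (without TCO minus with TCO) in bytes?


Without TCO: 27 * 32 = 864 bytes
With TCO: reuse 1 frame = 32 bytes
Savings = 864 - 32 = 832

832


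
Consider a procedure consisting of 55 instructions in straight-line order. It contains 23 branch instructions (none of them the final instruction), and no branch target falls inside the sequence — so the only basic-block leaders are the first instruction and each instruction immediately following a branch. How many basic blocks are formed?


With no in-sequence branch targets, the leaders are the first instruction plus the instruction after each branch.
Number of basic blocks = branches + 1
= 23 + 1 = 24

24


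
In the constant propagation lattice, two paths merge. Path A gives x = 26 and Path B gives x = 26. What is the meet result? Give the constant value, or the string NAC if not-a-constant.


Meet operation: if both paths give the same constant, result is that constant; if they differ, result is NAC (not-a-constant).
Path A: 26, Path B: 26 -> equal
Result: constant -> 26

26


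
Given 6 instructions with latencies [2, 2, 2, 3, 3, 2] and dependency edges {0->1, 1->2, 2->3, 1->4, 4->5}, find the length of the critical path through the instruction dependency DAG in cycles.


Compute longest path through dependency graph: dist(Ik) = max over predecessors of dist + latency(Ik).
dist(I0) = latency 2 = 2
dist(I1) = dist(I0) + 2 = 2 + 2 = 4
dist(I2) = dist(I1) + 2 = 4 + 2 = 6
dist(I3) = dist(I2) + 3 = 6 + 3 = 9
dist(I4) = dist(I1) + 3 = 4 + 3 = 7
dist(I5) = dist(I4) + 2 = 7 + 2 = 9
Critical path = max dist = 9

9


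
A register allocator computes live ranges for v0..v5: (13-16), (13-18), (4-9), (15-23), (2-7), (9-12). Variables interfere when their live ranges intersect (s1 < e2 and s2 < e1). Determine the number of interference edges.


Check all pairs for overlapping intervals.
Two intervals (s1,e1) and (s2,e2) overlap if s1 < e2 and s2 < e1.
v0 (13-16) vs v1..v5: overlaps v1, v3 -> 2
v1 (13-18) vs v2..v5: overlaps v3 -> 1
v2 (4-9) vs v3..v5: overlaps v4 -> 1
v3 (15-23) vs v4..v5: overlaps none -> 0
v4 (2-7) vs v5: overlaps none -> 0
Total overlapping pairs = 2 + 1 + 1 + 0 + 0 = 4

4


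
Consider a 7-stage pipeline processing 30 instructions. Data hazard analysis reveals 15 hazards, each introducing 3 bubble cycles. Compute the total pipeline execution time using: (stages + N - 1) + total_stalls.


Base cycles = 7 + 30 - 1 = 36
Total stalls = 15 * 3 = 45
Total = 36 + 45 = 81

81


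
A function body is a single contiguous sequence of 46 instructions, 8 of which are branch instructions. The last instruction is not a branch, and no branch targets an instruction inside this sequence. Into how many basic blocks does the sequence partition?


With no in-sequence branch targets, the leaders are the first instruction plus the instruction after each branch.
Number of basic blocks = branches + 1
= 8 + 1 = 9

9


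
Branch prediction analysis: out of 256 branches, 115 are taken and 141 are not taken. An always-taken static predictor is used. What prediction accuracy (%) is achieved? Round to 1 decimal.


Predictor: always-taken
Correct predictions = 115
Accuracy = 115 / 256 * 100 = 44.9%

44.9


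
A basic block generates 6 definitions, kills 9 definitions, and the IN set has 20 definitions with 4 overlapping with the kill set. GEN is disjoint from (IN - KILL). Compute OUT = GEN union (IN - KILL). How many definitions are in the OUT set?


IN - KILL: 20 - 4 = 16 surviving definitions
OUT = GEN + surviving = 6 + 16 = 22

22


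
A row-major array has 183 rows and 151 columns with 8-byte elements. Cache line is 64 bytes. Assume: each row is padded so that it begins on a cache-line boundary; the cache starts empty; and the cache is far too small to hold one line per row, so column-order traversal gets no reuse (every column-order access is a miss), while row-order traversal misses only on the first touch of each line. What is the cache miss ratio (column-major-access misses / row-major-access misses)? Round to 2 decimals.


Each row occupies 151 * 8 = 1208 bytes and starts on a line boundary, so it spans ceil(1208 / 64) = 19 cache lines.
Row-major traversal misses (one per line touched): 183 * ceil(151 * 8 / 64) = 3477
Column-major traversal misses (no reuse, every access misses): 183 * 151 = 27633
Ratio = 27633 / 3477 = 7.95

7.95


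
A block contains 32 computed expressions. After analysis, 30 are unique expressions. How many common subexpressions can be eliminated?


CSE count = total expressions - unique expressions
= 32 - 30 = 2

2


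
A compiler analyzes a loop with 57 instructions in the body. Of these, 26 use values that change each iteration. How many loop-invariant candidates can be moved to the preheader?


Invariant candidates = total - loop-dependent
= 57 - 26 = 31

31


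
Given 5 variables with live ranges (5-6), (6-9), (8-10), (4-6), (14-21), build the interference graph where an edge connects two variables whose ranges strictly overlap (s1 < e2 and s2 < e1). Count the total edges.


Check all pairs for overlapping intervals.
Two intervals (s1,e1) and (s2,e2) overlap if s1 < e2 and s2 < e1.
v0 (5-6) vs v1..v4: overlaps v3 -> 1
v1 (6-9) vs v2..v4: overlaps v2 -> 1
v2 (8-10) vs v3..v4: overlaps none -> 0
v3 (4-6) vs v4: overlaps none -> 0
Total overlapping pairs = 1 + 1 + 0 + 0 = 2

2


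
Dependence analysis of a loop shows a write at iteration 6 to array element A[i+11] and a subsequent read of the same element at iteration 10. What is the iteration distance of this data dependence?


Distance = read iteration - write iteration
= 10 - 6 = 4

4


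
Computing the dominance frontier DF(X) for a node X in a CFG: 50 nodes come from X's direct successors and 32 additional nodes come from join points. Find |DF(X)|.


DF(X) = direct successor contributions + join point contributions
= 50 + 32 = 82

82


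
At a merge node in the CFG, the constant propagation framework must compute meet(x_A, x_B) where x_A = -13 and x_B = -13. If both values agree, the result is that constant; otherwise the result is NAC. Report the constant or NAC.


Meet operation: if both paths give the same constant, result is that constant; if they differ, result is NAC (not-a-constant).
Path A: -13, Path B: -13 -> equal
Result: constant -> -13

-13


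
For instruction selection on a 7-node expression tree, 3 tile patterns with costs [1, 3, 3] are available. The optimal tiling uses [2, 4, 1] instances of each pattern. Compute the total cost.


Total cost = sum(count_i * cost_i)
= 2*1 + 4*3 + 1*3
= 17

17


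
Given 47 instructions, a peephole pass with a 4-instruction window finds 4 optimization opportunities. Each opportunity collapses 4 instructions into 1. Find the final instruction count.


Each match removes 3 instructions.
Total removed = 4 * 3 = 12
Remaining = 47 - 12 = 35

35


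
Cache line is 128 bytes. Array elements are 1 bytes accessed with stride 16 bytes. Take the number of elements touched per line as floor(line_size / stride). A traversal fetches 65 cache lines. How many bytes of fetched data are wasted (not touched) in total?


Elements per line = floor(128 / 16) = 8
Bytes used per line = 8 * 1 = 8
Wasted per line = 128 - 8 = 120
Total wasted = 120 * 65 = 7800

7800


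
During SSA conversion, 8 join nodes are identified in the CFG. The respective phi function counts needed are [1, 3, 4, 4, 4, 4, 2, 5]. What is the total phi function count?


Total phi functions = sum of phi functions at each join node
= 1 + 3 + 4 + 4 + 4 + 4 + 2 + 5 = 27

27


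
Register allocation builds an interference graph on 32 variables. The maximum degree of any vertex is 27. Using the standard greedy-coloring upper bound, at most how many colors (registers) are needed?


Greedy coloring never needs more than (max_degree + 1) colors: when coloring a vertex, at most max_degree neighbors are already colored.
Upper bound = 27 + 1 = 28

28


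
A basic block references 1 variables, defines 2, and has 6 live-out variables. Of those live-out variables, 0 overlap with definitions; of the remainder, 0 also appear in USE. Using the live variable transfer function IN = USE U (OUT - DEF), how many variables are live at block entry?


OUT - DEF: 6 - 0 = 6
|IN| = |USE| + |OUT - DEF| - |USE ∩ (OUT - DEF)| = 1 + 6 - 0 = 7

7


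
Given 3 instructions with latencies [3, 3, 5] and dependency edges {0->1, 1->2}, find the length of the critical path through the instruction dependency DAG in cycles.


Compute longest path through dependency graph: dist(Ik) = max over predecessors of dist + latency(Ik).
dist(I0) = latency 3 = 3
dist(I1) = dist(I0) + 3 = 3 + 3 = 6
dist(I2) = dist(I1) + 5 = 6 + 5 = 11
Critical path = max dist = 11

11


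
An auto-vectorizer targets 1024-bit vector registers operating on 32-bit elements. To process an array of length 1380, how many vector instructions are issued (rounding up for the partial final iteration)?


Width = 1024 / 32 = 32 elements per vector op
Iterations = ceil(1380 / 32) = 44

44


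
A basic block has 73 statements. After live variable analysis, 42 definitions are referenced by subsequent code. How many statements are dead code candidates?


Dead code = total statements - live definitions
= 73 - 42 = 31

31


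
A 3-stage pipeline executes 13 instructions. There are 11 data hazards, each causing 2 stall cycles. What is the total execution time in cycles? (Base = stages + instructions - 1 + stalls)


Base cycles = 3 + 13 - 1 = 15
Total stalls = 11 * 2 = 22
Total = 15 + 22 = 37

37


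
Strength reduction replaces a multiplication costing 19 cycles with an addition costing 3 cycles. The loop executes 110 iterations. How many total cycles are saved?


Per-iteration saving = 19 - 3 = 16
Total saved = 110 * 16 = 1760

1760


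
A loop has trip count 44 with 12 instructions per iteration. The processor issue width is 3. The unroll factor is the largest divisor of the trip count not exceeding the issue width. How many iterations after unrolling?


Largest divisor of 44 <= 3 is 2
New iterations = 44 / 2 = 22

22


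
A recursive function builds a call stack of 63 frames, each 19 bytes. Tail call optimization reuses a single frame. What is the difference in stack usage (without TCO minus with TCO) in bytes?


Without TCO: 63 * 19 = 1197 bytes
With TCO: reuse 1 frame = 19 bytes
Savings = 1197 - 19 = 1178

1178


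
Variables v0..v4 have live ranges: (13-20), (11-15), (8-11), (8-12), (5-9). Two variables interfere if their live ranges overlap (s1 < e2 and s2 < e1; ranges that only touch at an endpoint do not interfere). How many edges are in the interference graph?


Check all pairs for overlapping intervals.
Two intervals (s1,e1) and (s2,e2) overlap if s1 < e2 and s2 < e1.
v0 (13-20) vs v1..v4: overlaps v1 -> 1
v1 (11-15) vs v2..v4: overlaps v3 -> 1
v2 (8-11) vs v3..v4: overlaps v3, v4 -> 2
v3 (8-12) vs v4: overlaps v4 -> 1
Total overlapping pairs = 1 + 1 + 2 + 1 = 5

5


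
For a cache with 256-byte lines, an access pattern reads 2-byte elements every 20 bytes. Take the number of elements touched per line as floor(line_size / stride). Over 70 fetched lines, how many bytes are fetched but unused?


Elements per line = floor(256 / 20) = 12
Bytes used per line = 12 * 2 = 24
Wasted per line = 256 - 24 = 232
Total wasted = 232 * 70 = 16240

16240


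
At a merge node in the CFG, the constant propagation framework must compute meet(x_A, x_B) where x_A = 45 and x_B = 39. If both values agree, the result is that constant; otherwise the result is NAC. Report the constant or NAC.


Meet operation: if both paths give the same constant, result is that constant; if they differ, result is NAC (not-a-constant).
Path A: 45, Path B: 39 -> differ
Result: not-a-constant -> NAC

NAC


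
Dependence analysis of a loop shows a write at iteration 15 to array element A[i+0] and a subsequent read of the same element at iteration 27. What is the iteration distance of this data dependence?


Distance = read iteration - write iteration
= 27 - 15 = 12

12


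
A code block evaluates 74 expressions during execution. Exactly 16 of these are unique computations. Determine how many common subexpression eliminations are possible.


CSE count = total expressions - unique expressions
= 74 - 16 = 58

58


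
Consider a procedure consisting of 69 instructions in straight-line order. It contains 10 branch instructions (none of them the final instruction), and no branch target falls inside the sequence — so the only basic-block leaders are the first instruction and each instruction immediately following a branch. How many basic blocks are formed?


With no in-sequence branch targets, the leaders are the first instruction plus the instruction after each branch.
Number of basic blocks = branches + 1
= 10 + 1 = 11

11


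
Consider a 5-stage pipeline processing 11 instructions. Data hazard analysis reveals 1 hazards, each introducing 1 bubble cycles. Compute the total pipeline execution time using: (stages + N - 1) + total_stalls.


Base cycles = 5 + 11 - 1 = 15
Total stalls = 1 * 1 = 1
Total = 15 + 1 = 16

16


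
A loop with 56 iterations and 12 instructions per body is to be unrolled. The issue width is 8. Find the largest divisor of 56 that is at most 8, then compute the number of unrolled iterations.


Largest divisor of 56 <= 8 is 8
New iterations = 56 / 8 = 7

7


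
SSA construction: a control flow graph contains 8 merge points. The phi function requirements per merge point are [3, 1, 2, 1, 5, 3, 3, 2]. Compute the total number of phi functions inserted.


Total phi functions = sum of phi functions at each join node
= 3 + 1 + 2 + 1 + 5 + 3 + 3 + 2 = 20

20


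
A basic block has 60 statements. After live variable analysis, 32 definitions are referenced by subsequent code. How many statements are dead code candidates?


Dead code = total statements - live definitions
= 60 - 32 = 28

28


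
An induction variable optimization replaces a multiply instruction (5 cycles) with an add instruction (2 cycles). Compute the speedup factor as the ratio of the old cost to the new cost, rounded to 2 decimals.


Ratio = mult_cost / add_cost = 5 / 2 = 2.5

2.5


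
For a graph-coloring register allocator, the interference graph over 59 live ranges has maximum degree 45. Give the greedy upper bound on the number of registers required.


Greedy coloring never needs more than (max_degree + 1) colors: when coloring a vertex, at most max_degree neighbors are already colored.
Upper bound = 45 + 1 = 46

46


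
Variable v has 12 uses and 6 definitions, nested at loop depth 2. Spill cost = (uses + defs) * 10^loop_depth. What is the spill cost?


uses + defs = 12 + 6 = 18
10^2 = 100
Spill cost = 18 * 100 = 1800

1800


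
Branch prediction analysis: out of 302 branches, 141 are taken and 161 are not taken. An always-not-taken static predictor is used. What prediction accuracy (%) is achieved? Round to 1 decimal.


Predictor: always-not-taken
Correct predictions = 161
Accuracy = 161 / 302 * 100 = 53.3%

53.3


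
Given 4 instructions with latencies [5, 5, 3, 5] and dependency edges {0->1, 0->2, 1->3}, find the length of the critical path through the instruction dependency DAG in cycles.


Compute longest path through dependency graph: dist(Ik) = max over predecessors of dist + latency(Ik).
dist(I0) = latency 5 = 5
dist(I1) = dist(I0) + 5 = 5 + 5 = 10
dist(I2) = dist(I0) + 3 = 5 + 3 = 8
dist(I3) = dist(I1) + 5 = 10 + 5 = 15
Critical path = max dist = 15

15


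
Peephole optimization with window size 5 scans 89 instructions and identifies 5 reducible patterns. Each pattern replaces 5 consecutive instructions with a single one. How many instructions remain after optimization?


Each match removes 4 instructions.
Total removed = 5 * 4 = 20
Remaining = 89 - 20 = 69

69


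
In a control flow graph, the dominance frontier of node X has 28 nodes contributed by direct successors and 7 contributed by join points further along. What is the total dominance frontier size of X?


DF(X) = direct successor contributions + join point contributions
= 28 + 7 = 35

35


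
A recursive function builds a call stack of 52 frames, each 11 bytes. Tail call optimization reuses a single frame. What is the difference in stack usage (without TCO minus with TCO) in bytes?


Without TCO: 52 * 11 = 572 bytes
With TCO: reuse 1 frame = 11 bytes
Savings = 572 - 11 = 561

561


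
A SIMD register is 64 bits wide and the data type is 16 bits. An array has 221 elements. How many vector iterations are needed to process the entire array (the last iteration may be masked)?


Width = 64 / 16 = 4 elements per vector op
Iterations = ceil(221 / 4) = 56

56


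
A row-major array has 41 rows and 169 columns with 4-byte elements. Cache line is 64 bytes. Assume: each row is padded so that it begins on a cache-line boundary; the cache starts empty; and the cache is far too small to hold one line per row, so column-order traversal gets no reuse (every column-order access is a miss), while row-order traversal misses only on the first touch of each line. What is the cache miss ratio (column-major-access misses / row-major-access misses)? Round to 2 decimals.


Each row occupies 169 * 4 = 676 bytes and starts on a line boundary, so it spans ceil(676 / 64) = 11 cache lines.
Row-major traversal misses (one per line touched): 41 * ceil(169 * 4 / 64) = 451
Column-major traversal misses (no reuse, every access misses): 41 * 169 = 6929
Ratio = 6929 / 451 = 15.36

15.36


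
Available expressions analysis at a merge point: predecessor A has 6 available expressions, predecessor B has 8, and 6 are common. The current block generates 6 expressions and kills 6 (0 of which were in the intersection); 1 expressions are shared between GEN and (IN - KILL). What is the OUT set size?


IN = intersection of predecessors = 6
IN - KILL = 6 - 0 = 6
|OUT| = |GEN| + |IN - KILL| - |GEN ∩ (IN - KILL)| = 6 + 6 - 1 = 11

11


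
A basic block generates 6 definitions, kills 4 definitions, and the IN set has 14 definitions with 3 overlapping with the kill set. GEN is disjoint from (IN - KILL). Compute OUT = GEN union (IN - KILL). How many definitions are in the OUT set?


IN - KILL: 14 - 3 = 11 surviving definitions
OUT = GEN + surviving = 6 + 11 = 17

17


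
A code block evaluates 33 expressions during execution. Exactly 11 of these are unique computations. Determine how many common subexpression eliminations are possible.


CSE count = total expressions - unique expressions
= 33 - 11 = 22

22


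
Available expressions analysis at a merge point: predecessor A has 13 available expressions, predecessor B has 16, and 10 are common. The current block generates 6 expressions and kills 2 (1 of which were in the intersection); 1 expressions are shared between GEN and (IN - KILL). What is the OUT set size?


IN = intersection of predecessors = 10
IN - KILL = 10 - 1 = 9
|OUT| = |GEN| + |IN - KILL| - |GEN ∩ (IN - KILL)| = 6 + 9 - 1 = 14

14


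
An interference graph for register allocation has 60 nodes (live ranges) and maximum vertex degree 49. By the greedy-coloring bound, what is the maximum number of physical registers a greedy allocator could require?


Greedy coloring never needs more than (max_degree + 1) colors: when coloring a vertex, at most max_degree neighbors are already colored.
Upper bound = 49 + 1 = 50

50


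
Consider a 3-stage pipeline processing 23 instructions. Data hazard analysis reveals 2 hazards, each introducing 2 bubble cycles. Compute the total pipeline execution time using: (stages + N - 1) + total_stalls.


Base cycles = 3 + 23 - 1 = 25
Total stalls = 2 * 2 = 4
Total = 25 + 4 = 29

29


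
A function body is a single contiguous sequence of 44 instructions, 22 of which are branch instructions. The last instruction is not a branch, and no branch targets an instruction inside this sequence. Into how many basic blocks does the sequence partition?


With no in-sequence branch targets, the leaders are the first instruction plus the instruction after each branch.
Number of basic blocks = branches + 1
= 22 + 1 = 23

23


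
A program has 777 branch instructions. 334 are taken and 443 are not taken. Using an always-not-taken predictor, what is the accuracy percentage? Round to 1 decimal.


Predictor: always-not-taken
Correct predictions = 443
Accuracy = 443 / 777 * 100 = 57.0%

57.0


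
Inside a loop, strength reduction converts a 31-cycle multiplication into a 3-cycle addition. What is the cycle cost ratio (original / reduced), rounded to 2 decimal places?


Ratio = mult_cost / add_cost = 31 / 3 = 10.33

10.33


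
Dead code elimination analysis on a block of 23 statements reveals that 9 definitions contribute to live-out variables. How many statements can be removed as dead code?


Dead code = total statements - live definitions
= 23 - 9 = 14

14


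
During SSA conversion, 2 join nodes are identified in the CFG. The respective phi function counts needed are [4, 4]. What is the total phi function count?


Total phi functions = sum of phi functions at each join node
= 4 + 4 = 8

8


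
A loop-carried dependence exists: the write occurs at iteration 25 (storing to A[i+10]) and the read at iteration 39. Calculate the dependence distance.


Distance = read iteration - write iteration
= 39 - 25 = 14

14


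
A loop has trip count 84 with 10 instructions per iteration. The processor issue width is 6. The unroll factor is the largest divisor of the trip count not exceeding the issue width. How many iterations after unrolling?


Largest divisor of 84 <= 6 is 6
New iterations = 84 / 6 = 14

14


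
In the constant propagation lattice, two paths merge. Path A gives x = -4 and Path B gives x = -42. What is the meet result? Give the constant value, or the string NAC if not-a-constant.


Meet operation: if both paths give the same constant, result is that constant; if they differ, result is NAC (not-a-constant).
Path A: -4, Path B: -42 -> differ
Result: not-a-constant -> NAC

NAC


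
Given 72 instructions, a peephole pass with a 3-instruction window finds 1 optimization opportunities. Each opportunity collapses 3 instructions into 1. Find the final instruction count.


Each match removes 2 instructions.
Total removed = 1 * 2 = 2
Remaining = 72 - 2 = 70

70


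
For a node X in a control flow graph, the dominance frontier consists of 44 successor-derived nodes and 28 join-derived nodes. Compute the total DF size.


DF(X) = direct successor contributions + join point contributions
= 44 + 28 = 72

72


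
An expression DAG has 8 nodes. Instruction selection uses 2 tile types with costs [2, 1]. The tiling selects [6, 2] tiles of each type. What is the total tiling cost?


Total cost = sum(count_i * cost_i)
= 6*2 + 2*1
= 14

14


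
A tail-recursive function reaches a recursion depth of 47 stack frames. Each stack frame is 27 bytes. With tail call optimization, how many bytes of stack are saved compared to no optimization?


Without TCO: 47 * 27 = 1269 bytes
With TCO: reuse 1 frame = 27 bytes
Savings = 1269 - 27 = 1242

1242


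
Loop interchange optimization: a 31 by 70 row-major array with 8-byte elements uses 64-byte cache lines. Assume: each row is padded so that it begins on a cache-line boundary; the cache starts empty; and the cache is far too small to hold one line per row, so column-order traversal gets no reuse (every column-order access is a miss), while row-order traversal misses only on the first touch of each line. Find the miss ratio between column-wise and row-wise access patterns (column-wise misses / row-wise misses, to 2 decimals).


Each row occupies 70 * 8 = 560 bytes and starts on a line boundary, so it spans ceil(560 / 64) = 9 cache lines.
Row-major traversal misses (one per line touched): 31 * ceil(70 * 8 / 64) = 279
Column-major traversal misses (no reuse, every access misses): 31 * 70 = 2170
Ratio = 2170 / 279 = 7.78

7.78


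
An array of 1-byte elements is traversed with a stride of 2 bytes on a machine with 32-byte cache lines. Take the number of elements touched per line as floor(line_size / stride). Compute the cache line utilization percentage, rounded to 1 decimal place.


Elements per cache line = floor(32 / 2) = 16
Bytes used = 16 * 1 = 16
Utilization = 16 / 32 * 100 = 50.0%

50.0


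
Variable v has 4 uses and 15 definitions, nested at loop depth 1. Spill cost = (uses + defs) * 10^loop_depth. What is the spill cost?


uses + defs = 4 + 15 = 19
10^1 = 10
Spill cost = 19 * 10 = 190

190


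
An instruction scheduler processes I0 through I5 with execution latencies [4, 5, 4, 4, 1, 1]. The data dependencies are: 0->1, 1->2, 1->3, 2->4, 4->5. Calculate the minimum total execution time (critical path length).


Compute longest path through dependency graph: dist(Ik) = max over predecessors of dist + latency(Ik).
dist(I0) = latency 4 = 4
dist(I1) = dist(I0) + 5 = 4 + 5 = 9
dist(I2) = dist(I1) + 4 = 9 + 4 = 13
dist(I3) = dist(I1) + 4 = 9 + 4 = 13
dist(I4) = dist(I2) + 1 = 13 + 1 = 14
dist(I5) = dist(I4) + 1 = 14 + 1 = 15
Critical path = max dist = 15

15


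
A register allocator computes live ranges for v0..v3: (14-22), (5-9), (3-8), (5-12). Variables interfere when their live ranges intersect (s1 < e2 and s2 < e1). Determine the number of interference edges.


Check all pairs for overlapping intervals.
Two intervals (s1,e1) and (s2,e2) overlap if s1 < e2 and s2 < e1.
v0 (14-22) vs v1..v3: overlaps none -> 0
v1 (5-9) vs v2..v3: overlaps v2, v3 -> 2
v2 (3-8) vs v3: overlaps v3 -> 1
Total overlapping pairs = 0 + 2 + 1 = 3

3


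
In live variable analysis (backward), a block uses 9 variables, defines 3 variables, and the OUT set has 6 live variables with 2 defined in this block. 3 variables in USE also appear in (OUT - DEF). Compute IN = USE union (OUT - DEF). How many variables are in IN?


OUT - DEF: 6 - 2 = 4
|IN| = |USE| + |OUT - DEF| - |USE ∩ (OUT - DEF)| = 9 + 4 - 3 = 10

10


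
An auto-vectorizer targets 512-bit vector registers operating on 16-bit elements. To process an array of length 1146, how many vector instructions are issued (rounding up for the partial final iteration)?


Width = 512 / 16 = 32 elements per vector op
Iterations = ceil(1146 / 32) = 36

36
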